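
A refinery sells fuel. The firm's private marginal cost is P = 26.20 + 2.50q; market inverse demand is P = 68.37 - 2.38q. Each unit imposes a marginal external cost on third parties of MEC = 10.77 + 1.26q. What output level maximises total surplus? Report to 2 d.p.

q* = 5.11

Social marginal cost = private MC + MEC = 36.97 + 3.76q.
Set SMC = demand: 36.97 + 3.76q = 68.37 - 2.38q → q* = 5.1140.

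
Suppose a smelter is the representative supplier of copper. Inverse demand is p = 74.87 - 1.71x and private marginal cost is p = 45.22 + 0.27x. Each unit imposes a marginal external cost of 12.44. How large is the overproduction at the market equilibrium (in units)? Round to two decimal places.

6.28 units

Market equilibrium (private): 45.22 + 0.27x = 74.87 - 1.71x → x_m = 14.9747.
Social marginal cost = private MC + MEC = 57.66 + 0.27x.
Set SMC = demand: 57.66 + 0.27x = 74.87 - 1.71x → x* = 8.6919.
Gap = |14.9747 − 8.6919| = 6.2828.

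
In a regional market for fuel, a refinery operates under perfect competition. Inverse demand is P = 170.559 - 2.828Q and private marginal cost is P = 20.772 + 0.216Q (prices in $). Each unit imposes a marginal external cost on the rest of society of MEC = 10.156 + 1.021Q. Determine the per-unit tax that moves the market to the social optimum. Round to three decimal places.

Social marginal cost = private MC + MEC = 30.928 + 1.237Q.
Set SMC = demand: 30.928 + 1.237Q = 170.559 - 2.828Q → Q* = 34.3496.
The Pigouvian tax equals MEC at Q*: 10.156 + 1.021×34.3496 = 45.2269.

tax = $45.227 per unit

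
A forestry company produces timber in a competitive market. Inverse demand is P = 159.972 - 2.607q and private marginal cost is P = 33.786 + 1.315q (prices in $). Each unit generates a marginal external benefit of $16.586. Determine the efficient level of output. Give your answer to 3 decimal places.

q* = 36.403

Social marginal cost = private MC − MEB = 17.200 + 1.315q.
Set SMC = demand: 17.200 + 1.315q = 159.972 - 2.607q → q* = 36.4029.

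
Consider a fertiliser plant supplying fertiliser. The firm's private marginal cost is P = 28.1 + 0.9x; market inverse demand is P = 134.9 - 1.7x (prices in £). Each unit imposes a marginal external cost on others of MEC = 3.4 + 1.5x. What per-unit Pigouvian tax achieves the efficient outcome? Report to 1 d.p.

tax = £41.2 per unit

Social marginal cost = private MC + MEC = 31.5 + 2.4x.
Set SMC = demand: 31.5 + 2.4x = 134.9 - 1.7x → x* = 25.2195.
The Pigouvian tax equals MEC at x*: 3.4 + 1.5×25.2195 = 41.2293.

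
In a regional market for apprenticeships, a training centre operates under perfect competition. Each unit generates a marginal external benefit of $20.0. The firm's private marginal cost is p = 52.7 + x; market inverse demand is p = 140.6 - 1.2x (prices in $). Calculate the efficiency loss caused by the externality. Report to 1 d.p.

Market equilibrium (private): 52.7 + x = 140.6 - 1.2x → x_m = 39.9545.
Social marginal cost = private MC − MEB = 32.7 + x.
Set SMC = demand: 32.7 + x = 140.6 - 1.2x → x* = 49.0455.
The welfare-loss triangle has base |x_m − x*| and height MEB(x_m) (the vertical gap between SMC and demand is zero at x* and MEB at x_m).
DWL = ½ × 9.0910 × 20.0000 = 90.9100.

DWL = $90.9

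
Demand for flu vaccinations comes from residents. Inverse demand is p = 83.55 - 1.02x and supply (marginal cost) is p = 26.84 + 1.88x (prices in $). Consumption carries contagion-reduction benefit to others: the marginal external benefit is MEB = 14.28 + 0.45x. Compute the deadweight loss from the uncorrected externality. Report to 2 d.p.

Market equilibrium (private): 26.84 + 1.88x = 83.55 - 1.02x → x_m = 19.5552.
Social marginal benefit = demand + MEB = 97.83 - 0.57x.
Set SMB = MC: 97.83 - 0.57x = 26.84 + 1.88x → x* = 28.9755.
Height of the DWL triangle at x_m is SMB(x_m) − MC(x_m) = MEB(x_m) = 23.0798.
DWL = ½ × 9.4203 × 23.0798 = 108.7093.

DWL = $108.71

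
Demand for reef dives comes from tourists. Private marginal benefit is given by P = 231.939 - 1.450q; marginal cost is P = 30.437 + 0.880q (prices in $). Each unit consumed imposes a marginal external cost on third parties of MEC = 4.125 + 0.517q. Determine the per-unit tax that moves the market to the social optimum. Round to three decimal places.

tax = $39.968 per unit

Social marginal benefit = demand − MEC = 227.814 - 1.967q.
Set SMB = MC: 227.814 - 1.967q = 30.437 + 0.880q → q* = 69.3281.
The Pigouvian tax equals MEC at q*: 4.125 + 0.517×69.3281 = 39.9676.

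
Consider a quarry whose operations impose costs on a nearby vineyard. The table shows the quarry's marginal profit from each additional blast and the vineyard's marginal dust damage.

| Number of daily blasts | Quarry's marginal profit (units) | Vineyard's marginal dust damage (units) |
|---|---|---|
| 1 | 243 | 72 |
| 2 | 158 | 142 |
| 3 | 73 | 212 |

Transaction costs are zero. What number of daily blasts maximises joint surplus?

2

Bargaining reaches the level where marginal profit last exceeds marginal dust damage.
That holds through level 2 (158 ≥ 142) but not at 3 (73 < 212).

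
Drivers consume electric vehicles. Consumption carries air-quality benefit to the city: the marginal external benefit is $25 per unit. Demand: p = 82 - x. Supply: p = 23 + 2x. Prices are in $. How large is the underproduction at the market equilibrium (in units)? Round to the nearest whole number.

8 units

Market equilibrium (private): 23 + 2x = 82 - x → x_m = 19.6667.
Social marginal benefit = demand + MEB = 107 - x.
Set SMB = MC: 107 - x = 23 + 2x → x* = 28.0000.
Gap = |19.6667 − 28.0000| = 8.3333.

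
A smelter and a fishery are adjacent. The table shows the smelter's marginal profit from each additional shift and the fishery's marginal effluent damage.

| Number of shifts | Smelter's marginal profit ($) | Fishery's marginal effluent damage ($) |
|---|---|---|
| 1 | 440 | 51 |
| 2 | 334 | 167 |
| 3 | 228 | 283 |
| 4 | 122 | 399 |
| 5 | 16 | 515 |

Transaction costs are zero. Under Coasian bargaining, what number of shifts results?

Bargaining reaches the level where marginal profit last exceeds marginal effluent damage.
That holds through level 2 (334 ≥ 167) but not at 3 (228 < 283).

2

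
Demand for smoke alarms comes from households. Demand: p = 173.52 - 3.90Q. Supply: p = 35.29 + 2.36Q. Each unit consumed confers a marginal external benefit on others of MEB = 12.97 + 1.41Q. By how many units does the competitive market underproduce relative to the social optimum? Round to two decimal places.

9.09 units

Market equilibrium (private): 35.29 + 2.36Q = 173.52 - 3.90Q → Q_m = 22.0815.
Social marginal benefit = demand + MEB = 186.49 - 2.49Q.
Set SMB = MC: 186.49 - 2.49Q = 35.29 + 2.36Q → Q* = 31.1753.
Gap = |22.0815 − 31.1753| = 9.0938.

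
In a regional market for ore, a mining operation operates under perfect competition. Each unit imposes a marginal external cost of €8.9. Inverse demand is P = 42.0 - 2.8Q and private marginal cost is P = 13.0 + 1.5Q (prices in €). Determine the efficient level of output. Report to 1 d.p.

Q* = 4.7

Social marginal cost = private MC + MEC = 21.9 + 1.5Q.
Set SMC = demand: 21.9 + 1.5Q = 42.0 - 2.8Q → Q* = 4.6744.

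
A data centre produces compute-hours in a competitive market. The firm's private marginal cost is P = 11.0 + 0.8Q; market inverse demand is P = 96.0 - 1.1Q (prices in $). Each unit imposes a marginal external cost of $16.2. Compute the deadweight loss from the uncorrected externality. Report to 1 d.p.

Market equilibrium (private): 11.0 + 0.8Q = 96.0 - 1.1Q → Q_m = 44.7368.
Social marginal cost = private MC + MEC = 27.2 + 0.8Q.
Set SMC = demand: 27.2 + 0.8Q = 96.0 - 1.1Q → Q* = 36.2105.
The welfare-loss triangle has base |Q_m − Q*| and height MEC(Q_m) (the vertical gap between SMC and demand is zero at Q* and MEC at Q_m).
DWL = ½ × 8.5263 × 16.2000 = 69.0630.

DWL = $69.1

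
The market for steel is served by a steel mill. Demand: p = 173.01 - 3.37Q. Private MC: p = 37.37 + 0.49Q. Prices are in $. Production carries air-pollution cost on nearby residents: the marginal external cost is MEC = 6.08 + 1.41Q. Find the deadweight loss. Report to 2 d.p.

DWL = $293.59

Market equilibrium (private): 37.37 + 0.49Q = 173.01 - 3.37Q → Q_m = 35.1399.
Social marginal cost = private MC + MEC = 43.45 + 1.90Q.
Set SMC = demand: 43.45 + 1.90Q = 173.01 - 3.37Q → Q* = 24.5844.
The welfare-loss triangle has base |Q_m − Q*| and height MEC(Q_m) (the vertical gap between SMC and demand is zero at Q* and MEC at Q_m).
DWL = ½ × 10.5555 × 55.6273 = 293.5870.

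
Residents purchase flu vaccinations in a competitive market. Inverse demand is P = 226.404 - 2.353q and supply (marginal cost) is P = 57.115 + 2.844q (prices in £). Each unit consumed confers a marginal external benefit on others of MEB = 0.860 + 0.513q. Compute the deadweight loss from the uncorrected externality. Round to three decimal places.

Market equilibrium (private): 57.115 + 2.844q = 226.404 - 2.353q → q_m = 32.5744.
Social marginal benefit = demand + MEB = 227.264 - 1.840q.
Set SMB = MC: 227.264 - 1.840q = 57.115 + 2.844q → q* = 36.3256.
The welfare-loss triangle has base |q_m − q*| and height MEB(q_m) (the vertical gap between SMB and MC is zero at q* and MEB at q_m).
DWL = ½ × 3.7512 × 17.5707 = 32.9556.

DWL = £32.956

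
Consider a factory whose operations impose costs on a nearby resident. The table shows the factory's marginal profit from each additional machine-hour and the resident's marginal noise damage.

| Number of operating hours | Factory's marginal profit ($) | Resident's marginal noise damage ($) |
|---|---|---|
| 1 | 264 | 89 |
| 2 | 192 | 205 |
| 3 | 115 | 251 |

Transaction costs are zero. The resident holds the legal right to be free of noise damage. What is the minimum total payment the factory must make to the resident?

Efficient level: marginal profit ≥ marginal noise damage through level 1, so k* = 1.
With the resident holding the right, the factory must at least compensate total damage at k*: 89 = 89.

$89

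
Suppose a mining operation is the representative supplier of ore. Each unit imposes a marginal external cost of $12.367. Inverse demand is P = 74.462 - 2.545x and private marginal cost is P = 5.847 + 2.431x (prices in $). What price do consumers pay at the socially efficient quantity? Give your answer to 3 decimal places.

P = $45.694

Social marginal cost = private MC + MEC = 18.214 + 2.431x.
Set SMC = demand: 18.214 + 2.431x = 74.462 - 2.545x → x* = 11.3039.
Consumer price on the demand curve at x*: 74.462 − 2.545×11.3039 = 45.6936.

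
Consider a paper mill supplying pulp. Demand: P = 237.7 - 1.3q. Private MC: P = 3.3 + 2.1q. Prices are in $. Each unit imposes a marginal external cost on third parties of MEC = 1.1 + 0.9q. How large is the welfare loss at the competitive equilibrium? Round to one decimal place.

Market equilibrium (private): 3.3 + 2.1q = 237.7 - 1.3q → q_m = 68.9412.
Social marginal cost = private MC + MEC = 4.4 + 3.0q.
Set SMC = demand: 4.4 + 3.0q = 237.7 - 1.3q → q* = 54.2558.
Between q* and q_m the wedge SMC − demand runs linearly from 0 to MEC(q_m), so the loss is a triangle.
DWL = ½ × 14.6854 × 63.1471 = 463.6702.

DWL = $463.7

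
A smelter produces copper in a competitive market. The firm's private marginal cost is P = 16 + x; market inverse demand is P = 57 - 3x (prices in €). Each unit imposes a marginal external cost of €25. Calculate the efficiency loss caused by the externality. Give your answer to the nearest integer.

DWL = €78

Market equilibrium (private): 16 + x = 57 - 3x → x_m = 10.2500.
Social marginal cost = private MC + MEC = 41 + x.
Set SMC = demand: 41 + x = 57 - 3x → x* = 4.0000.
The loss is the area between SMC and demand from x* to x_m; with linear curves that's a triangle of height MEC(x_m).
DWL = ½ × 6.2500 × 25.0000 = 78.1250.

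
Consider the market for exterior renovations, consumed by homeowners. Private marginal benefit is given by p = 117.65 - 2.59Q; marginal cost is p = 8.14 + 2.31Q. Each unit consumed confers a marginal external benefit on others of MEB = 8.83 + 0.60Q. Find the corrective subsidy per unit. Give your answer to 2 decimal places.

Social marginal benefit = demand + MEB = 126.48 - 1.99Q.
Set SMB = MC: 126.48 - 1.99Q = 8.14 + 2.31Q → Q* = 27.5209.
The Pigouvian subsidy equals MEB at Q*: 8.83 + 0.60×27.5209 = 25.3425.

subsidy = 25.34 per unit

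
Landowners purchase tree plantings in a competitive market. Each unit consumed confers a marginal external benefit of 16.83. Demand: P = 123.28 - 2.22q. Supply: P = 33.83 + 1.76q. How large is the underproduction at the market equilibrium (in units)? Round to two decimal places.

4.23 units

Market equilibrium (private): 33.83 + 1.76q = 123.28 - 2.22q → q_m = 22.4749.
Social marginal benefit = demand + MEB = 140.11 - 2.22q.
Set SMB = MC: 140.11 - 2.22q = 33.83 + 1.76q → q* = 26.7035.
Gap = |22.4749 − 26.7035| = 4.2286.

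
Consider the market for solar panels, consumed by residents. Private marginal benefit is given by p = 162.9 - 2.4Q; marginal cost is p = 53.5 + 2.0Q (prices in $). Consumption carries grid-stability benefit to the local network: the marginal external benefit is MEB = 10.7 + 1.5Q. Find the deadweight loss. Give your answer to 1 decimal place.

Market equilibrium (private): 53.5 + 2.0Q = 162.9 - 2.4Q → Q_m = 24.8636.
Social marginal benefit = demand + MEB = 173.6 - 0.9Q.
Set SMB = MC: 173.6 - 0.9Q = 53.5 + 2.0Q → Q* = 41.4138.
Between Q* and Q_m the wedge SMB − MC runs linearly from 0 to MEB(Q_m), so the loss is a triangle.
DWL = ½ × 16.5502 × 47.9955 = 397.1676.

DWL = $397.2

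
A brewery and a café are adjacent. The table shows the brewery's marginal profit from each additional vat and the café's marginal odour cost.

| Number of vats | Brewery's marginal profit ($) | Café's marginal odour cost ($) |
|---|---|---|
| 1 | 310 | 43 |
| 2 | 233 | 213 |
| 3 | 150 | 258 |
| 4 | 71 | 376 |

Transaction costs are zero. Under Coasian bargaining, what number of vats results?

2

Bargaining reaches the level where marginal profit last exceeds marginal odour cost.
That holds through level 2 (233 ≥ 213) but not at 3 (150 < 258).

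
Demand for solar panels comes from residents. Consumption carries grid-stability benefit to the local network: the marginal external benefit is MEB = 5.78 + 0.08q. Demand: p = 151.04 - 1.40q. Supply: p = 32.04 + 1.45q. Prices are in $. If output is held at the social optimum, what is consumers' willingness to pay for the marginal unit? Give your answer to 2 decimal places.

Social marginal benefit = demand + MEB = 156.82 - 1.32q.
Set SMB = MC: 156.82 - 1.32q = 32.04 + 1.45q → q* = 45.0469.
Consumer price on the demand curve at q*: 151.04 − 1.40×45.0469 = 87.9743.

P = $87.97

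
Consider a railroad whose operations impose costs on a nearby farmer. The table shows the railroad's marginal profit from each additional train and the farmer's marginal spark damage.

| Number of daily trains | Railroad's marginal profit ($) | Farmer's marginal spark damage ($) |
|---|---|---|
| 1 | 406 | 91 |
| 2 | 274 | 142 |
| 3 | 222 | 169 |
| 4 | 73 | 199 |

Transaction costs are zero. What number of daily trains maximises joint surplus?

Bargaining reaches the level where marginal profit last exceeds marginal spark damage.
That holds through level 3 (222 ≥ 169) but not at 4 (73 < 199).

3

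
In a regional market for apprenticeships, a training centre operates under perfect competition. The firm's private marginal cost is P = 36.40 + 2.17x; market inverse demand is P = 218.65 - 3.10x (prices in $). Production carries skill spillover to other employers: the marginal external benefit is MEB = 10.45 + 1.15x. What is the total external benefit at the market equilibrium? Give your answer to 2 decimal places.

$1049.06

Market equilibrium (private): 36.40 + 2.17x = 218.65 - 3.10x → x_m = 34.5825.
Total external benefit = ∫₀^{x_m} (10.45 + 1.15x) dx = 10.45×34.5825 + ½×1.15×34.5825² = 1049.0580.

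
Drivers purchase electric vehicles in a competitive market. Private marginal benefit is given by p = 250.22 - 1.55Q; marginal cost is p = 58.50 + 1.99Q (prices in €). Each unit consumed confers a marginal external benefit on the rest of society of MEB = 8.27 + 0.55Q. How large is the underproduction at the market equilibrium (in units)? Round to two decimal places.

12.73 units

Market equilibrium (private): 58.50 + 1.99Q = 250.22 - 1.55Q → Q_m = 54.1582.
Social marginal benefit = demand + MEB = 258.49 - Q.
Set SMB = MC: 258.49 - Q = 58.50 + 1.99Q → Q* = 66.8863.
Gap = |54.1582 − 66.8863| = 12.7281.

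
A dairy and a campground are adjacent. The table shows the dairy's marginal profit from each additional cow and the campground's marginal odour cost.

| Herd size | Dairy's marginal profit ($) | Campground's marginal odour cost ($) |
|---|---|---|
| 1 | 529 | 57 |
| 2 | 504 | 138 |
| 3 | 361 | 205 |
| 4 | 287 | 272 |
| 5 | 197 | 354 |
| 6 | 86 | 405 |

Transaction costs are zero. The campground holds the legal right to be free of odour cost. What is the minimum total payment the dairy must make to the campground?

Efficient level: marginal profit ≥ marginal odour cost through level 4, so k* = 4.
With the campground holding the right, the dairy must at least compensate total damage at k*: 57 + 138 + 205 + 272 = 672.

$672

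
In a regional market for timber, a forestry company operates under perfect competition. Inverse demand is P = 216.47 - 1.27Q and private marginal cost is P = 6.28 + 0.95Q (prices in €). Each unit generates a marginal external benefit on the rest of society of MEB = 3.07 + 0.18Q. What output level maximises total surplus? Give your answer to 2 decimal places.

Social marginal cost = private MC − MEB = 3.21 + 0.77Q.
Set SMC = demand: 3.21 + 0.77Q = 216.47 - 1.27Q → Q* = 104.5392.

Q* = 104.54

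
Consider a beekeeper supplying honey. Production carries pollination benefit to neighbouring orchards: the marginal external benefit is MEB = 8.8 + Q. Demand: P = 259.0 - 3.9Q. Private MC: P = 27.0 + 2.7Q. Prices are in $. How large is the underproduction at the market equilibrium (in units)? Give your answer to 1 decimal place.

7.8 units

Market equilibrium (private): 27.0 + 2.7Q = 259.0 - 3.9Q → Q_m = 35.1515.
Social marginal cost = private MC − MEB = 18.2 + 1.7Q.
Set SMC = demand: 18.2 + 1.7Q = 259.0 - 3.9Q → Q* = 43.0000.
Gap = |35.1515 − 43.0000| = 7.8485.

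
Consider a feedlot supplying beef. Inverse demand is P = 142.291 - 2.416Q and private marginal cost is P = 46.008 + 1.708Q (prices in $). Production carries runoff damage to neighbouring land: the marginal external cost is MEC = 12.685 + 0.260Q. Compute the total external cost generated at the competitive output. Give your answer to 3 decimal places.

$367.017

Market equilibrium (private): 46.008 + 1.708Q = 142.291 - 2.416Q → Q_m = 23.3470.
Total external cost = ∫₀^{Q_m} (12.685 + 0.260Q) dQ = 12.685×23.3470 + ½×0.260×23.3470² = 367.0174.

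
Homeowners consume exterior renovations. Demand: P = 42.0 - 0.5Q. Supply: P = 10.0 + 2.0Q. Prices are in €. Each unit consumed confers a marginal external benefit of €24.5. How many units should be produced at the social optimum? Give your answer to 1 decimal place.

Q* = 22.6

Social marginal benefit = demand + MEB = 66.5 - 0.5Q.
Set SMB = MC: 66.5 - 0.5Q = 10.0 + 2.0Q → Q* = 22.6000.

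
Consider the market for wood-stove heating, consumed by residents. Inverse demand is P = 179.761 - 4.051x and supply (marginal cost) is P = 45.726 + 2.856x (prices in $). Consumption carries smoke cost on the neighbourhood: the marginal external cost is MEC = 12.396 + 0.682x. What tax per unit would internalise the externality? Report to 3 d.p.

tax = $23.327 per unit

Social marginal benefit = demand − MEC = 167.365 - 4.733x.
Set SMB = MC: 167.365 - 4.733x = 45.726 + 2.856x → x* = 16.0283.
The Pigouvian tax equals MEC at x*: 12.396 + 0.682×16.0283 = 23.3273.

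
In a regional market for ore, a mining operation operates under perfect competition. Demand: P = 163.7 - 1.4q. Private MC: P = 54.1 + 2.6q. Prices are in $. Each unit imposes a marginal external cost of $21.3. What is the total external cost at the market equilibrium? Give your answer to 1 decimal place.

Market equilibrium (private): 54.1 + 2.6q = 163.7 - 1.4q → q_m = 27.4000.
Total external cost = MEC × q_m = 21.3 × 27.4000 = 583.6200.

$583.6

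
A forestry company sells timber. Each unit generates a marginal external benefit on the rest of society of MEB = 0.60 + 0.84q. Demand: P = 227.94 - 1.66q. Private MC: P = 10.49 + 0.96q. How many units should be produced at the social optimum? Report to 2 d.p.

q* = 122.50

Social marginal cost = private MC − MEB = 9.89 + 0.12q.
Set SMC = demand: 9.89 + 0.12q = 227.94 - 1.66q → q* = 122.5000.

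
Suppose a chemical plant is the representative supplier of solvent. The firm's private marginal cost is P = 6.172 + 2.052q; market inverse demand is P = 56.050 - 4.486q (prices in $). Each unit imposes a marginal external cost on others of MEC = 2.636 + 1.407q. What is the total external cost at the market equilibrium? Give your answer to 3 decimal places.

$61.054

Market equilibrium (private): 6.172 + 2.052q = 56.050 - 4.486q → q_m = 7.6289.
Total external cost = ∫₀^{q_m} (2.636 + 1.407q) dq = 2.636×7.6289 + ½×1.407×7.6289² = 61.0536.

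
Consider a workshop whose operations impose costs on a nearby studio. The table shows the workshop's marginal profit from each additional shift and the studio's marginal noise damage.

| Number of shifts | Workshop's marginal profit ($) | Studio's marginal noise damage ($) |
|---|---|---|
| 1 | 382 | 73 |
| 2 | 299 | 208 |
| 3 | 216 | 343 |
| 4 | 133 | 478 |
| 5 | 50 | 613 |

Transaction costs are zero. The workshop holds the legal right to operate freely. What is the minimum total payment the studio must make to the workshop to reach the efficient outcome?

$399

Left alone the workshop would choose level 5 (marginal profit stays positive).
Efficient level: k* = 2 (marginal profit ≥ marginal noise damage through 2).
The studio must at least cover the workshop's forgone profit from cutting 5→2: 216 + 133 + 50 = 399.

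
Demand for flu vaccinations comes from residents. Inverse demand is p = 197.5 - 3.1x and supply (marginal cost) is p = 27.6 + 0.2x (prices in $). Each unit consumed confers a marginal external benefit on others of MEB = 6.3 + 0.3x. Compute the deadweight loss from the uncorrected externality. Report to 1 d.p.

DWL = $78.8

Market equilibrium (private): 27.6 + 0.2x = 197.5 - 3.1x → x_m = 51.4848.
Social marginal benefit = demand + MEB = 203.8 - 2.8x.
Set SMB = MC: 203.8 - 2.8x = 27.6 + 0.2x → x* = 58.7333.
Between x* and x_m the wedge SMB − MC runs linearly from 0 to MEB(x_m), so the loss is a triangle.
DWL = ½ × 7.2485 × 21.7455 = 78.8111.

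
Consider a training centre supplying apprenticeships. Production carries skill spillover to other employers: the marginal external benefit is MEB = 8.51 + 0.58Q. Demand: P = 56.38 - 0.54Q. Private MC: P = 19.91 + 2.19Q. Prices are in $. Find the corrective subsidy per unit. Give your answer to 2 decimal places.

Social marginal cost = private MC − MEB = 11.40 + 1.61Q.
Set SMC = demand: 11.40 + 1.61Q = 56.38 - 0.54Q → Q* = 20.9209.
The Pigouvian subsidy equals MEB at Q*: 8.51 + 0.58×20.9209 = 20.6441.

subsidy = $20.64 per unit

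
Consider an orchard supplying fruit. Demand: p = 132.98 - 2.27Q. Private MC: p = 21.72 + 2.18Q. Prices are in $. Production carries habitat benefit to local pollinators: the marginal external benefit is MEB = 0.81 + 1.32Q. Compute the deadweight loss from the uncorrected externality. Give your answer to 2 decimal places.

Market equilibrium (private): 21.72 + 2.18Q = 132.98 - 2.27Q → Q_m = 25.0022.
Social marginal cost = private MC − MEB = 20.91 + 0.86Q.
Set SMC = demand: 20.91 + 0.86Q = 132.98 - 2.27Q → Q* = 35.8051.
Height of the DWL triangle at Q_m is demand(Q_m) − SMC(Q_m) = MEB(Q_m) = 33.8130.
DWL = ½ × 10.8029 × 33.8130 = 182.6392.

DWL = $182.64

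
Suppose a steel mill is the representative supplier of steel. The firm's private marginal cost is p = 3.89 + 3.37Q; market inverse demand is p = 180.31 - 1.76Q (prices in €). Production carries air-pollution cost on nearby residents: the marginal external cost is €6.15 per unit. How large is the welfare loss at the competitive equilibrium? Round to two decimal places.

DWL = €3.69

Market equilibrium (private): 3.89 + 3.37Q = 180.31 - 1.76Q → Q_m = 34.3899.
Social marginal cost = private MC + MEC = 10.04 + 3.37Q.
Set SMC = demand: 10.04 + 3.37Q = 180.31 - 1.76Q → Q* = 33.1910.
Between Q* and Q_m the wedge SMC − demand runs linearly from 0 to MEC(Q_m), so the loss is a triangle.
DWL = ½ × 1.1989 × 6.1500 = 3.6866.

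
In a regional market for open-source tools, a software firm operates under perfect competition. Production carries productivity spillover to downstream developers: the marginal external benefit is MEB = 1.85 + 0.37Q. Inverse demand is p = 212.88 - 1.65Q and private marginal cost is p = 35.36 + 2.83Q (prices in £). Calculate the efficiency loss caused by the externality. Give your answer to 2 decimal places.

Market equilibrium (private): 35.36 + 2.83Q = 212.88 - 1.65Q → Q_m = 39.6250.
Social marginal cost = private MC − MEB = 33.51 + 2.46Q.
Set SMC = demand: 33.51 + 2.46Q = 212.88 - 1.65Q → Q* = 43.6423.
The loss is the area between SMC and demand from Q* to Q_m; with linear curves that's a triangle of height MEB(Q_m).
DWL = ½ × 4.0173 × 16.5113 = 33.1654.

DWL = £33.17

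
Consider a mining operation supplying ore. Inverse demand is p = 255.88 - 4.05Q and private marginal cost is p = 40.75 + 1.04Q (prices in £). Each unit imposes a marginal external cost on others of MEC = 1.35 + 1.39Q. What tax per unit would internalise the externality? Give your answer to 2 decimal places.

tax = £47.21 per unit

Social marginal cost = private MC + MEC = 42.10 + 2.43Q.
Set SMC = demand: 42.10 + 2.43Q = 255.88 - 4.05Q → Q* = 32.9907.
The Pigouvian tax equals MEC at Q*: 1.35 + 1.39×32.9907 = 47.2071.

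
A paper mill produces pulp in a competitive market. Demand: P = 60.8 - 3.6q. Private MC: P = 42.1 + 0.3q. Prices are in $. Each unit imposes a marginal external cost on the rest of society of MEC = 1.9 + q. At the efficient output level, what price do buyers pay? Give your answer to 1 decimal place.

Social marginal cost = private MC + MEC = 44.0 + 1.3q.
Set SMC = demand: 44.0 + 1.3q = 60.8 - 3.6q → q* = 3.4286.
Consumer price on the demand curve at q*: 60.8 − 3.6×3.4286 = 48.4570.

P = $48.5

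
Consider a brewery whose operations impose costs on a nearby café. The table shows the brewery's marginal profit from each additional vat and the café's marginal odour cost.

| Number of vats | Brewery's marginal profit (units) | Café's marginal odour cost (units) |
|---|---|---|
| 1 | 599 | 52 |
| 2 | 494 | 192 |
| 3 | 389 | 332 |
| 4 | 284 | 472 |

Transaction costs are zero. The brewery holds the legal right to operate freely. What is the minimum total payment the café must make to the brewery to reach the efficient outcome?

Left alone the brewery would choose level 4 (marginal profit stays positive).
Efficient level: k* = 3 (marginal profit ≥ marginal odour cost through 3).
The café must at least cover the brewery's forgone profit from cutting 4→3: 284 = 284.

284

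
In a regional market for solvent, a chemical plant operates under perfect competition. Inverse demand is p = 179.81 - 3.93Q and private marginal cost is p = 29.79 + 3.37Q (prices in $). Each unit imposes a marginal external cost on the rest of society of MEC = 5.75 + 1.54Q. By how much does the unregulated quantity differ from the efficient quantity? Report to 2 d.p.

4.23 units

Market equilibrium (private): 29.79 + 3.37Q = 179.81 - 3.93Q → Q_m = 20.5507.
Social marginal cost = private MC + MEC = 35.54 + 4.91Q.
Set SMC = demand: 35.54 + 4.91Q = 179.81 - 3.93Q → Q* = 16.3201.
Gap = |20.5507 − 16.3201| = 4.2306.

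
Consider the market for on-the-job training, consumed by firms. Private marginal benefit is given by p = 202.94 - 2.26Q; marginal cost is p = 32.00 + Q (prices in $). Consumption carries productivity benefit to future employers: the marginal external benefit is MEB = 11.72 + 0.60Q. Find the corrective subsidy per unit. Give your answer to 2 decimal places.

Social marginal benefit = demand + MEB = 214.66 - 1.66Q.
Set SMB = MC: 214.66 - 1.66Q = 32.00 + Q → Q* = 68.6692.
The Pigouvian subsidy equals MEB at Q*: 11.72 + 0.60×68.6692 = 52.9215.

subsidy = $52.92 per unit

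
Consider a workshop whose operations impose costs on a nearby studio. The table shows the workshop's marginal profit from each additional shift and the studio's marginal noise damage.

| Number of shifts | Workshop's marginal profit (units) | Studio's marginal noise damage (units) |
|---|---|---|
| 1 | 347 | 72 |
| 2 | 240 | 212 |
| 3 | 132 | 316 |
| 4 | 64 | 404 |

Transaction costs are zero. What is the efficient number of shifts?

2

Bargaining reaches the level where marginal profit last exceeds marginal noise damage.
That holds through level 2 (240 ≥ 212) but not at 3 (132 < 316).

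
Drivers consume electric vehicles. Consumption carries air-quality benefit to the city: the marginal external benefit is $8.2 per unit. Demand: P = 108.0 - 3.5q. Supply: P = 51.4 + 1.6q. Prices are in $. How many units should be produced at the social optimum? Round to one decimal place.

Social marginal benefit = demand + MEB = 116.2 - 3.5q.
Set SMB = MC: 116.2 - 3.5q = 51.4 + 1.6q → q* = 12.7059.

q* = 12.7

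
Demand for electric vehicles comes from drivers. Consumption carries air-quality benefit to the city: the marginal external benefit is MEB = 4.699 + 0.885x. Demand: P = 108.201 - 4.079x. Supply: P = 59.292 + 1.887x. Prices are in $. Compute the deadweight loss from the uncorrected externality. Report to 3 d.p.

Market equilibrium (private): 59.292 + 1.887x = 108.201 - 4.079x → x_m = 8.1980.
Social marginal benefit = demand + MEB = 112.900 - 3.194x.
Set SMB = MC: 112.900 - 3.194x = 59.292 + 1.887x → x* = 10.5507.
Height of the DWL triangle at x_m is SMB(x_m) − MC(x_m) = MEB(x_m) = 11.9542.
DWL = ½ × 2.3527 × 11.9542 = 14.0623.

DWL = $14.062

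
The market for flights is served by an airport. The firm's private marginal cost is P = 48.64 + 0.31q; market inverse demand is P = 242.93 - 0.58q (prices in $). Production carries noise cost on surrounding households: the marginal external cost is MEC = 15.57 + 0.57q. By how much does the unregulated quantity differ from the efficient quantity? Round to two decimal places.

Market equilibrium (private): 48.64 + 0.31q = 242.93 - 0.58q → q_m = 218.3034.
Social marginal cost = private MC + MEC = 64.21 + 0.88q.
Set SMC = demand: 64.21 + 0.88q = 242.93 - 0.58q → q* = 122.4110.
Gap = |218.3034 − 122.4110| = 95.8924.

95.89 units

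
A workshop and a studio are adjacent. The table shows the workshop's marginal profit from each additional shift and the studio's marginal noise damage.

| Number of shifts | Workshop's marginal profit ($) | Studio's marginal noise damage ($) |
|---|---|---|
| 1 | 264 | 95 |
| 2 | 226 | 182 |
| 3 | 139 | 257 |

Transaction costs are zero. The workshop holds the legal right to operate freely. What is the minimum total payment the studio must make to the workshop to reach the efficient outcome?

$139

Left alone the workshop would choose level 3 (marginal profit stays positive).
Efficient level: k* = 2 (marginal profit ≥ marginal noise damage through 2).
The studio must at least cover the workshop's forgone profit from cutting 3→2: 139 = 139.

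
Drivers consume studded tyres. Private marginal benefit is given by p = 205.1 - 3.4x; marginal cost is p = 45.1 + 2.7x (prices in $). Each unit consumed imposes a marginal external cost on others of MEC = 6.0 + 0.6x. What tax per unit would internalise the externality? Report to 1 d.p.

tax = $19.8 per unit

Social marginal benefit = demand − MEC = 199.1 - 4.0x.
Set SMB = MC: 199.1 - 4.0x = 45.1 + 2.7x → x* = 22.9851.
The Pigouvian tax equals MEC at x*: 6.0 + 0.6×22.9851 = 19.7911.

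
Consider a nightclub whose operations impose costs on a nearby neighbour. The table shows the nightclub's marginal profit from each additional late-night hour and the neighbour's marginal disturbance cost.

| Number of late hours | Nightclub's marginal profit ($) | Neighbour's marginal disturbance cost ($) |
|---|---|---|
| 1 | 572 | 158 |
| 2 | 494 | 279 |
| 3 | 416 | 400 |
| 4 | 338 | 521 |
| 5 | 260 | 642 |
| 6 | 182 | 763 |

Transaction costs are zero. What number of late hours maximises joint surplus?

Bargaining reaches the level where marginal profit last exceeds marginal disturbance cost.
That holds through level 3 (416 ≥ 400) but not at 4 (338 < 521).

3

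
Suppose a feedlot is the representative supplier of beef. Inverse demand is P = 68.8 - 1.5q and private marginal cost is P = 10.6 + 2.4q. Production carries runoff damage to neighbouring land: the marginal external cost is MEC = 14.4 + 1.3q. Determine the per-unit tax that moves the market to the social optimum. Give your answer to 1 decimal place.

Social marginal cost = private MC + MEC = 25.0 + 3.7q.
Set SMC = demand: 25.0 + 3.7q = 68.8 - 1.5q → q* = 8.4231.
The Pigouvian tax equals MEC at q*: 14.4 + 1.3×8.4231 = 25.3500.

tax = 25.4 per unit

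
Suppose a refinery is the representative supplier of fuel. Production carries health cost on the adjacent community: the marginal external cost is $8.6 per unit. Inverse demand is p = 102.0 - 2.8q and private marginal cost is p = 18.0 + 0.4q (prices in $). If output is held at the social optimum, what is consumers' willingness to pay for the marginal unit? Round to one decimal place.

Social marginal cost = private MC + MEC = 26.6 + 0.4q.
Set SMC = demand: 26.6 + 0.4q = 102.0 - 2.8q → q* = 23.5625.
Consumer price on the demand curve at q*: 102.0 − 2.8×23.5625 = 36.0250.

P = $36.0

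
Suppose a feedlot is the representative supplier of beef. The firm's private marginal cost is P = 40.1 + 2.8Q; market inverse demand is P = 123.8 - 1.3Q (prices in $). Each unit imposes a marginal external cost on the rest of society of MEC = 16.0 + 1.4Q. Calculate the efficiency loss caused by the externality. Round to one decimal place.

DWL = $180.7

Market equilibrium (private): 40.1 + 2.8Q = 123.8 - 1.3Q → Q_m = 20.4146.
Social marginal cost = private MC + MEC = 56.1 + 4.2Q.
Set SMC = demand: 56.1 + 4.2Q = 123.8 - 1.3Q → Q* = 12.3091.
Between Q* and Q_m the wedge SMC − demand runs linearly from 0 to MEC(Q_m), so the loss is a triangle.
DWL = ½ × 8.1055 × 44.5805 = 180.6736.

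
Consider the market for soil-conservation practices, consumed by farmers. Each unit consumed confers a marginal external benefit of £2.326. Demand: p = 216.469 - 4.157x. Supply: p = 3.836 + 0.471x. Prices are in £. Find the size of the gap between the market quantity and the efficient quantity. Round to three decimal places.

Market equilibrium (private): 3.836 + 0.471x = 216.469 - 4.157x → x_m = 45.9449.
Social marginal benefit = demand + MEB = 218.795 - 4.157x.
Set SMB = MC: 218.795 - 4.157x = 3.836 + 0.471x → x* = 46.4475.
Gap = |45.9449 − 46.4475| = 0.5026.

0.503 units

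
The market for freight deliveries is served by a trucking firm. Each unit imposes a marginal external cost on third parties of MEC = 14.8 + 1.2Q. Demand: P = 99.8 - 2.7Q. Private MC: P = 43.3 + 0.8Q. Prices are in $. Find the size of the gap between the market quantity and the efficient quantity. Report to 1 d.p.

Market equilibrium (private): 43.3 + 0.8Q = 99.8 - 2.7Q → Q_m = 16.1429.
Social marginal cost = private MC + MEC = 58.1 + 2.0Q.
Set SMC = demand: 58.1 + 2.0Q = 99.8 - 2.7Q → Q* = 8.8723.
Gap = |16.1429 − 8.8723| = 7.2706.

7.3 units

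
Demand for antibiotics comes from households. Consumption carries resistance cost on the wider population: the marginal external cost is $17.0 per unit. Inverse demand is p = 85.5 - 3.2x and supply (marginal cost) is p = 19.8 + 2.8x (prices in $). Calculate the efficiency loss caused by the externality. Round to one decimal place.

DWL = $24.1

Market equilibrium (private): 19.8 + 2.8x = 85.5 - 3.2x → x_m = 10.9500.
Social marginal benefit = demand − MEC = 68.5 - 3.2x.
Set SMB = MC: 68.5 - 3.2x = 19.8 + 2.8x → x* = 8.1167.
The loss is the area between SMB and MC from x* to x_m; with linear curves that's a triangle of height MEC(x_m).
DWL = ½ × 2.8333 × 17.0000 = 24.0831.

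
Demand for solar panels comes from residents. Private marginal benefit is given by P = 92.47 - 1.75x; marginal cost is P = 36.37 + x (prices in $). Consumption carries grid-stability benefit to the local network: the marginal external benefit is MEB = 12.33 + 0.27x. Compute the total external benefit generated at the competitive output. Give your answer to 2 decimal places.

Market equilibrium (private): 36.37 + x = 92.47 - 1.75x → x_m = 20.4000.
Total external benefit = ∫₀^{x_m} (12.33 + 0.27x) dx = 12.33×20.4000 + ½×0.27×20.4000² = 307.7136.

$307.71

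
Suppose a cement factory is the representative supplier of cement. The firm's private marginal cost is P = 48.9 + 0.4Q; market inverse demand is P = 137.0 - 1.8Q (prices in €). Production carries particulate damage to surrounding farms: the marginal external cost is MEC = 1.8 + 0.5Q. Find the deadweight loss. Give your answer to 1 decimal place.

DWL = €88.2

Market equilibrium (private): 48.9 + 0.4Q = 137.0 - 1.8Q → Q_m = 40.0455.
Social marginal cost = private MC + MEC = 50.7 + 0.9Q.
Set SMC = demand: 50.7 + 0.9Q = 137.0 - 1.8Q → Q* = 31.9630.
Between Q* and Q_m the wedge SMC − demand runs linearly from 0 to MEC(Q_m), so the loss is a triangle.
DWL = ½ × 8.0825 × 21.8227 = 88.1910.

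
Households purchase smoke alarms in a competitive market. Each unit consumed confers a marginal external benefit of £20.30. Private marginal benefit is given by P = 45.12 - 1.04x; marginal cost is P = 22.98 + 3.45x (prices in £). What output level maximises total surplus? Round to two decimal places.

Social marginal benefit = demand + MEB = 65.42 - 1.04x.
Set SMB = MC: 65.42 - 1.04x = 22.98 + 3.45x → x* = 9.4521.

x* = 9.45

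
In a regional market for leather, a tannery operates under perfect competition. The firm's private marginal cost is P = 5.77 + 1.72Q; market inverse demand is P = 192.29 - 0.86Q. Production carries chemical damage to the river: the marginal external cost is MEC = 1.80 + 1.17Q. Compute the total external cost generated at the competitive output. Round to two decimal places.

Market equilibrium (private): 5.77 + 1.72Q = 192.29 - 0.86Q → Q_m = 72.2946.
Total external cost = ∫₀^{Q_m} (1.80 + 1.17Q) dQ = 1.80×72.2946 + ½×1.17×72.2946² = 3187.6382.

3187.64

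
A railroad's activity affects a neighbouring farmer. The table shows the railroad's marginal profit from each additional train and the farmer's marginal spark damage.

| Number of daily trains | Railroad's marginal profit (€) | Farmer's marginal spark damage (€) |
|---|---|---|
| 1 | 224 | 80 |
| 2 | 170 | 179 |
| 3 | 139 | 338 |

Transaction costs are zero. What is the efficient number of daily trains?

1

Bargaining reaches the level where marginal profit last exceeds marginal spark damage.
That holds through level 1 (224 ≥ 80) but not at 2 (170 < 179).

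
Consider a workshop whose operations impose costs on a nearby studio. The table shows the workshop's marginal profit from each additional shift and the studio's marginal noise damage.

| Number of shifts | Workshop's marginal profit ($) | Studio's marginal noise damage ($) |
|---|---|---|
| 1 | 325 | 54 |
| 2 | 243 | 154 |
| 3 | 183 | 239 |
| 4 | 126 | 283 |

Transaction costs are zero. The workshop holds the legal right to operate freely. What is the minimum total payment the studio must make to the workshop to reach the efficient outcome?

Left alone the workshop would choose level 4 (marginal profit stays positive).
Efficient level: k* = 2 (marginal profit ≥ marginal noise damage through 2).
The studio must at least cover the workshop's forgone profit from cutting 4→2: 183 + 126 = 309.

$309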